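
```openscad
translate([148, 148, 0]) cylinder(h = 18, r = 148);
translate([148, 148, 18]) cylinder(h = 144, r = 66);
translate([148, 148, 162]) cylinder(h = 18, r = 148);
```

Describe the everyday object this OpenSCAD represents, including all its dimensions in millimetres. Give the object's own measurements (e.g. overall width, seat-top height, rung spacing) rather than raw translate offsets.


A spool: two coaxial disc flanges of radius 148 mm and thickness 18 mm, joined by a core cylinder of radius 66 mm and height 144 mm. The lower flange rests on z = 0 and the three cylinders share a vertical axis.


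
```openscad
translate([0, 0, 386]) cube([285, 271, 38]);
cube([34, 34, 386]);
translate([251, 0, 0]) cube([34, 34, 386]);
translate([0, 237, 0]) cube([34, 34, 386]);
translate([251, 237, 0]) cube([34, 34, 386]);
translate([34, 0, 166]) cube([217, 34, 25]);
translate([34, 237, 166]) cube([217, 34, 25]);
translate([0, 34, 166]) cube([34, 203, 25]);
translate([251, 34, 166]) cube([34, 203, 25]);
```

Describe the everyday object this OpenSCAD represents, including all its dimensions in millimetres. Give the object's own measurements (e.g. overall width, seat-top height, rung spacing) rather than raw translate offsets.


A simple wooden stool: a rectangular seat 285 mm (x) by 271 mm (y), 38 mm thick, top face at z = 424 mm, on four square legs, each 34×34 mm in cross-section. The legs rest on z = 0, each flush with a corner of the seat. Four stretchers, 34 mm wide and 25 mm tall, connect adjacent legs with their undersides at z = 166 mm, each running between the inner faces of the legs it joins and aligned with the legs' outer faces on the other axis.


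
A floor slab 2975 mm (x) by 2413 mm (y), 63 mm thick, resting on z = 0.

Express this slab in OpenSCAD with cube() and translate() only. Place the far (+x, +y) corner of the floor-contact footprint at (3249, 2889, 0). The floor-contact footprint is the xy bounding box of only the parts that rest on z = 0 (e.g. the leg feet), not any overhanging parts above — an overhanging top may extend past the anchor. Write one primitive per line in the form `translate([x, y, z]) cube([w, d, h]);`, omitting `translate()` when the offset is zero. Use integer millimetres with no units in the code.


translate([274, 476, 0]) cube([2975, 2413, 63]);


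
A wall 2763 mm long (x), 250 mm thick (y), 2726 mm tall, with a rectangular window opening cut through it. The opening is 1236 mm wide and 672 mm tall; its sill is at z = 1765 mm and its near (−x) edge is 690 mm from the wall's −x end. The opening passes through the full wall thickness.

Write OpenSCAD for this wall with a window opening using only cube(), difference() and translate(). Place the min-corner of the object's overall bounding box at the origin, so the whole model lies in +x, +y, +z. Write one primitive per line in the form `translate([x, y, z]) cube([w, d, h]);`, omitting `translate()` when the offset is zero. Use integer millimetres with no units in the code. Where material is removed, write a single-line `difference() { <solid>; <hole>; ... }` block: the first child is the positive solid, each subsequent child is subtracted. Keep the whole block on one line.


difference() { cube([2763, 250, 2726]); translate([690, 0, 1765]) cube([1236, 250, 672]); }


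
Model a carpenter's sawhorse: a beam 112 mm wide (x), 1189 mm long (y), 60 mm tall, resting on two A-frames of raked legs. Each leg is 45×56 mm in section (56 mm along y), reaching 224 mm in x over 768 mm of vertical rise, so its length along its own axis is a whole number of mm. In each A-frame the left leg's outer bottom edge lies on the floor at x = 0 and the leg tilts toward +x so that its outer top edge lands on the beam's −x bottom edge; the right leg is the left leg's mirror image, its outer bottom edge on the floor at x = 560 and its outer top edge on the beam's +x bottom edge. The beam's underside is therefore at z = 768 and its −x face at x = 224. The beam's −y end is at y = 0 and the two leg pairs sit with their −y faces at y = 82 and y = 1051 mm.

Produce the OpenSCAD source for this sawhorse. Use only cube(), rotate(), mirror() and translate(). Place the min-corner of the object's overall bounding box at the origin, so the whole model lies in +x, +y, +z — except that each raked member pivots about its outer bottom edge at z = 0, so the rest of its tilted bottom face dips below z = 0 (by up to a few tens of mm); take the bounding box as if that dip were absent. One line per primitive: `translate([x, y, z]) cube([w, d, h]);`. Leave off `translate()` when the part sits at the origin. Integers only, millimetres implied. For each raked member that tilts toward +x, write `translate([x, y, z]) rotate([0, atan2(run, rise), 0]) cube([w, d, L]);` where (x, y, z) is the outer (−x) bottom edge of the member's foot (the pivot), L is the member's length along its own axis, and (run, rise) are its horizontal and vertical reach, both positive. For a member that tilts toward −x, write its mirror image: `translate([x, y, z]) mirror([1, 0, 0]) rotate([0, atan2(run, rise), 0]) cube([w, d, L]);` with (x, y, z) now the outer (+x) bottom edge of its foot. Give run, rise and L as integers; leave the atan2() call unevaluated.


translate([224, 0, 768]) cube([112, 1189, 60]);
translate([0, 82, 0]) rotate([0, atan2(224, 768), 0]) cube([45, 56, 800]);
translate([560, 82, 0]) mirror([1, 0, 0]) rotate([0, atan2(224, 768), 0]) cube([45, 56, 800]);
translate([0, 1051, 0]) rotate([0, atan2(224, 768), 0]) cube([45, 56, 800]);
translate([560, 1051, 0]) mirror([1, 0, 0]) rotate([0, atan2(224, 768), 0]) cube([45, 56, 800]);


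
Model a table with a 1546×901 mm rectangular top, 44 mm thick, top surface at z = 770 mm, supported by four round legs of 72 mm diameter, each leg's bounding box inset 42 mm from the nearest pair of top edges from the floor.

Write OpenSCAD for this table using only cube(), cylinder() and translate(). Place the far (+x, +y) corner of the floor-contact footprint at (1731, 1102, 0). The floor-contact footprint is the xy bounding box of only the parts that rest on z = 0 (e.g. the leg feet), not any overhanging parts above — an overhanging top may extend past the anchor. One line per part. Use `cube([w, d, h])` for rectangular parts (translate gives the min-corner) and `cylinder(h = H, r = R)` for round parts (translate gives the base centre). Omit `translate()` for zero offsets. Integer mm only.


translate([227, 243, 726]) cube([1546, 901, 44]);
translate([305, 321, 0]) cylinder(h = 726, r = 36);
translate([1695, 321, 0]) cylinder(h = 726, r = 36);
translate([305, 1066, 0]) cylinder(h = 726, r = 36);
translate([1695, 1066, 0]) cylinder(h = 726, r = 36);


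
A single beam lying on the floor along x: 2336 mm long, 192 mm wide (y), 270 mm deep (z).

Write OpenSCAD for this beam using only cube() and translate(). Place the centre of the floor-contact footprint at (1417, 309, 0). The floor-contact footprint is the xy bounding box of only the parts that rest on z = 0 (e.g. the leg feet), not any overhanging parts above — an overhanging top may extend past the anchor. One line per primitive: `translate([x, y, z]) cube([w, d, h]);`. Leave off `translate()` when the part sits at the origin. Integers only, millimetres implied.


translate([249, 213, 0]) cube([2336, 192, 270]);


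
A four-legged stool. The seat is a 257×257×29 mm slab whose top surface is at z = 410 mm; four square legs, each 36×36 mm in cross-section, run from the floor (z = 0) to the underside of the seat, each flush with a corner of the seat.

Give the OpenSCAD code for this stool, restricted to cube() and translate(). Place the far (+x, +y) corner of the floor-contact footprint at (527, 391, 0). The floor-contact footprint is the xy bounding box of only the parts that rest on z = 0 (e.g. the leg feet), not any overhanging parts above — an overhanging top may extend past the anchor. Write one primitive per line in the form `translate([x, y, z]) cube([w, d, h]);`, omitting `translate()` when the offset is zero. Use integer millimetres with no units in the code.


translate([270, 134, 381]) cube([257, 257, 29]);
translate([270, 134, 0]) cube([36, 36, 381]);
translate([491, 134, 0]) cube([36, 36, 381]);
translate([270, 355, 0]) cube([36, 36, 381]);
translate([491, 355, 0]) cube([36, 36, 381]);


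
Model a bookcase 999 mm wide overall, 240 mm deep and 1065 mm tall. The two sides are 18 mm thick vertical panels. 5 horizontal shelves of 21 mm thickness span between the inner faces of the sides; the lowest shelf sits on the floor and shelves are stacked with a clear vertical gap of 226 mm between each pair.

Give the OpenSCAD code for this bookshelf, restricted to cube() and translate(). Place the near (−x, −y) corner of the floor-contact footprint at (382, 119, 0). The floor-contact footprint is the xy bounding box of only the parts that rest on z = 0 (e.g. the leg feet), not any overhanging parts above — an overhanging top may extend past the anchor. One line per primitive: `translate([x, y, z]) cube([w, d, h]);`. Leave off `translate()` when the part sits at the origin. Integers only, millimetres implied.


translate([382, 119, 0]) cube([18, 240, 1065]);
translate([1363, 119, 0]) cube([18, 240, 1065]);
translate([400, 119, 0]) cube([963, 240, 21]);
translate([400, 119, 247]) cube([963, 240, 21]);
translate([400, 119, 494]) cube([963, 240, 21]);
translate([400, 119, 741]) cube([963, 240, 21]);
translate([400, 119, 988]) cube([963, 240, 21]);


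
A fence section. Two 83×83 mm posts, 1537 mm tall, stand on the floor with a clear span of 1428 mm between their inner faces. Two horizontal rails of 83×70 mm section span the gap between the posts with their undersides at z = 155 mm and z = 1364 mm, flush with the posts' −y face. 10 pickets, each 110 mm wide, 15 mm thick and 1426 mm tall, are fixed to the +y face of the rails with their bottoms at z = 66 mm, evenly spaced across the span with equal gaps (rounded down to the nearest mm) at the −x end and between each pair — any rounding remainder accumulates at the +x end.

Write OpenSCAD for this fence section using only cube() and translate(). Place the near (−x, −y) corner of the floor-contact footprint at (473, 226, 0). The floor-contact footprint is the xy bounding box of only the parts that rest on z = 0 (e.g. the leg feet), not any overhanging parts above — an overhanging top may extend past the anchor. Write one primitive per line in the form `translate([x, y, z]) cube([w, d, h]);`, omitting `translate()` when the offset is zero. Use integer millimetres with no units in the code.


translate([473, 226, 0]) cube([83, 83, 1537]);
translate([1984, 226, 0]) cube([83, 83, 1537]);
translate([556, 226, 155]) cube([1428, 83, 70]);
translate([556, 226, 1364]) cube([1428, 83, 70]);
translate([585, 309, 66]) cube([110, 15, 1426]);
translate([724, 309, 66]) cube([110, 15, 1426]);
translate([863, 309, 66]) cube([110, 15, 1426]);
translate([1002, 309, 66]) cube([110, 15, 1426]);
translate([1141, 309, 66]) cube([110, 15, 1426]);
translate([1280, 309, 66]) cube([110, 15, 1426]);
translate([1419, 309, 66]) cube([110, 15, 1426]);
translate([1558, 309, 66]) cube([110, 15, 1426]);
translate([1697, 309, 66]) cube([110, 15, 1426]);
translate([1836, 309, 66]) cube([110, 15, 1426]);


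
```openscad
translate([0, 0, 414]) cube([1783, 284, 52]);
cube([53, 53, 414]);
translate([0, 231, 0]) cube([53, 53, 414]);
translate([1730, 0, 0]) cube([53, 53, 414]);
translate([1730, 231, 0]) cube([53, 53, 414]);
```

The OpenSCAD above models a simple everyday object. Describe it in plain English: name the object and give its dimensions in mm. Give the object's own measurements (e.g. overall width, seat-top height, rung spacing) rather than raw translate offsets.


A bench: a 1783×284 mm seat slab, 52 mm thick, top at z = 466 mm, on four 53×53 mm square legs flush with the seat corners and standing on z = 0.


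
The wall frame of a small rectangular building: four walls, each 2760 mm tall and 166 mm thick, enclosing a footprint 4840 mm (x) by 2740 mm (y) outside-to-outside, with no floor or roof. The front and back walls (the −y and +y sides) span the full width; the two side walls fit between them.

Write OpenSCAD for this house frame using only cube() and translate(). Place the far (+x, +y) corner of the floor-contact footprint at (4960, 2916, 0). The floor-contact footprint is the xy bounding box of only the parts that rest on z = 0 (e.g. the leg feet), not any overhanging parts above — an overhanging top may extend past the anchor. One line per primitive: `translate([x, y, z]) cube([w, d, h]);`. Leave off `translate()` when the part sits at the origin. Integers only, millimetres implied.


translate([120, 176, 0]) cube([4840, 166, 2760]);
translate([120, 2750, 0]) cube([4840, 166, 2760]);
translate([120, 342, 0]) cube([166, 2408, 2760]);
translate([4794, 342, 0]) cube([166, 2408, 2760]);


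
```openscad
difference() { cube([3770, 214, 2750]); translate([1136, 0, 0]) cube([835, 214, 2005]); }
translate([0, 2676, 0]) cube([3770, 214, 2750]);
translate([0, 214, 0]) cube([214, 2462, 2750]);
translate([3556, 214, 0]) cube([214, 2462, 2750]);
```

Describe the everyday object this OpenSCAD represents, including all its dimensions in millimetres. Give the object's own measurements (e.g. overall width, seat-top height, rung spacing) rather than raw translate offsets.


A single room: four walls, each 2750 mm tall and 214 mm thick, enclosing an outside footprint 3770×2890 mm (x × y), no floor or roof. The front and back walls (−y and +y sides) run the full x-width; the side walls fit between their inner faces. A door opening 835 mm wide and 2005 mm tall is cut through the front wall from the floor up, its −x edge 1136 mm from the wall's −x end.


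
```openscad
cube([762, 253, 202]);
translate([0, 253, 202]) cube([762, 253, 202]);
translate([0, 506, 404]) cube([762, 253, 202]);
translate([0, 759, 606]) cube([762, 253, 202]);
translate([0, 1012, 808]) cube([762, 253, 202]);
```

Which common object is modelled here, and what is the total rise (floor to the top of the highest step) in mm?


A staircase. The total rise is 1010 mm.

5 identical blocks, each offset up and back from the previous — a staircase. Each step is 202 mm tall and there are 5 of them, so the total rise is 5 × 202 = 1010 mm.


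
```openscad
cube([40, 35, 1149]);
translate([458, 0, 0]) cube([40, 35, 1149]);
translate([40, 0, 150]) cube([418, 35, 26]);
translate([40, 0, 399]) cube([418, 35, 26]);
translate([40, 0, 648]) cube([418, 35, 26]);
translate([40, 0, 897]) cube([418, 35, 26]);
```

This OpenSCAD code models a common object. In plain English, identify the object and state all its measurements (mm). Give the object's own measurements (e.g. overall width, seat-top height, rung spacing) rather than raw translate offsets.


A straight ladder. Two 40×35 mm vertical rails, 1149 mm tall, stand 498 mm apart (outside-to-outside) with their front faces coplanar on the −y side. 4 rungs, each 35 mm deep and 26 mm tall, span between the inner faces of the rails, front faces flush with the rails. The lowest rung's underside is at z = 150 mm and rungs are spaced 249 mm apart (underside to underside).


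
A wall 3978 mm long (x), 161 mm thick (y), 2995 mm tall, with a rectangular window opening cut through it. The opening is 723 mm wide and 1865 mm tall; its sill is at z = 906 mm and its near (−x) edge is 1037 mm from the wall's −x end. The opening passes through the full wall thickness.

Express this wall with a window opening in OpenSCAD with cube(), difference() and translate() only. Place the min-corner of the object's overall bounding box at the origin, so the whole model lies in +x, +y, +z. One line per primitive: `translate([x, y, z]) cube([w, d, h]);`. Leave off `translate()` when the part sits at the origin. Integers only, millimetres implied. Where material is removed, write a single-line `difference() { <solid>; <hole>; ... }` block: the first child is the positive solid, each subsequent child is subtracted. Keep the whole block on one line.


difference() { cube([3978, 161, 2995]); translate([1037, 0, 906]) cube([723, 161, 1865]); }


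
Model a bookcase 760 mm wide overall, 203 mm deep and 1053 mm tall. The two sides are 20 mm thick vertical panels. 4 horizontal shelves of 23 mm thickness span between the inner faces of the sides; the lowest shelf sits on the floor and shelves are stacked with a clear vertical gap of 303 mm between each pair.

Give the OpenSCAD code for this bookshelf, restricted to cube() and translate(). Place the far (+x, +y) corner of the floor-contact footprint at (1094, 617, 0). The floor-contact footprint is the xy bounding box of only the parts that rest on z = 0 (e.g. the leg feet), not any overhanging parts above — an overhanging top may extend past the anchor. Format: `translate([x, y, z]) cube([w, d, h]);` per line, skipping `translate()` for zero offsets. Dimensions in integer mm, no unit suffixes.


translate([334, 414, 0]) cube([20, 203, 1053]);
translate([1074, 414, 0]) cube([20, 203, 1053]);
translate([354, 414, 0]) cube([720, 203, 23]);
translate([354, 414, 326]) cube([720, 203, 23]);
translate([354, 414, 652]) cube([720, 203, 23]);
translate([354, 414, 978]) cube([720, 203, 23]);


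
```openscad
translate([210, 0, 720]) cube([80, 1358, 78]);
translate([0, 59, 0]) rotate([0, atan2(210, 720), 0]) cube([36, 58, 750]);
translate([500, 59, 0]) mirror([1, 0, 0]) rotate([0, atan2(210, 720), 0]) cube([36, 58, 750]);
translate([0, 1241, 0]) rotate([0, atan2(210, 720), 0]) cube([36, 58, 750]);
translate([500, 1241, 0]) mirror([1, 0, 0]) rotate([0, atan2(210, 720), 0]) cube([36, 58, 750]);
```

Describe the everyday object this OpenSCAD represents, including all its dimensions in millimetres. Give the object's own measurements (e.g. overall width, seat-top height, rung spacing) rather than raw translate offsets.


A sawhorse. A 80×1358×78 mm beam (x, y, z) sits on two A-frame leg pairs. Each pair is two raked legs of 36×58 mm section (58 mm along y) splaying symmetrically in x. Each leg rises 720 mm vertically over 210 mm of horizontal reach and is 750 mm long along its own axis. Every leg's outer bottom edge rests on the floor and its outer top edge meets a bottom edge of the beam — the left legs (tilting toward +x) meet the beam's −x bottom edge, the right legs (their mirror images, tilting toward −x) meet its +x bottom edge — so the leg tops tuck under the beam, the beam's underside is 720 mm above the floor, and the feet are 500 mm apart outside-to-outside with the beam centred between them. The two leg pairs are set in 59 mm from either end of the beam.


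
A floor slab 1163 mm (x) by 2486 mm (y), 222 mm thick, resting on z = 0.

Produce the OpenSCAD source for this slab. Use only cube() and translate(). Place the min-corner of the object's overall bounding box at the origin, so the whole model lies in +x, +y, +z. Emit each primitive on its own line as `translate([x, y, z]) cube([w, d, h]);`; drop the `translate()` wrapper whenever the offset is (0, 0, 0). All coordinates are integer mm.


cube([1163, 2486, 222]);


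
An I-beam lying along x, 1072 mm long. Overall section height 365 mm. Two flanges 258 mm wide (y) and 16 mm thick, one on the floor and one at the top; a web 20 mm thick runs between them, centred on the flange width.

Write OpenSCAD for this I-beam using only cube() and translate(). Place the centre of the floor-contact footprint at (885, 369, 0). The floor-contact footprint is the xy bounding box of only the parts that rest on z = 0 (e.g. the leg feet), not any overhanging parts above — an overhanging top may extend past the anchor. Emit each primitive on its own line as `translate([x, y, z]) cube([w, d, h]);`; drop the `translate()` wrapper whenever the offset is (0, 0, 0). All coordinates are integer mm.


translate([349, 240, 0]) cube([1072, 258, 16]);
translate([349, 359, 16]) cube([1072, 20, 333]);
translate([349, 240, 349]) cube([1072, 258, 16]);


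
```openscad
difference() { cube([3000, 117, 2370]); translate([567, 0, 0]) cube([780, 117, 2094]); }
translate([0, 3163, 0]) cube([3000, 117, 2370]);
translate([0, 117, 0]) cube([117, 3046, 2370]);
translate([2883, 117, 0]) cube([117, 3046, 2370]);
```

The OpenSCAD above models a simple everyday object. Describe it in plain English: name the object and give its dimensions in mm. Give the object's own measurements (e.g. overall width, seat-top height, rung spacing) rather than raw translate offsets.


A single room: four walls, each 2370 mm tall and 117 mm thick, enclosing an outside footprint 3000×3280 mm (x × y), no floor or roof. The front and back walls (−y and +y sides) run the full x-width; the side walls fit between their inner faces. A door opening 780 mm wide and 2094 mm tall is cut through the front wall from the floor up, its −x edge 567 mm from the wall's −x end.


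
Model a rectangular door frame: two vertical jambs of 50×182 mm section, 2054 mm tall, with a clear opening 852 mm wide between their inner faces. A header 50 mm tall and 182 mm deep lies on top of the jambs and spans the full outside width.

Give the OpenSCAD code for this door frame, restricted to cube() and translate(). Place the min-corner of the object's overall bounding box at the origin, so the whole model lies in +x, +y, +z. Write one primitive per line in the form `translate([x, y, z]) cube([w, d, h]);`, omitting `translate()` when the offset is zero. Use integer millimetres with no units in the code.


cube([50, 182, 2054]);
translate([902, 0, 0]) cube([50, 182, 2054]);
translate([0, 0, 2054]) cube([952, 182, 50]);


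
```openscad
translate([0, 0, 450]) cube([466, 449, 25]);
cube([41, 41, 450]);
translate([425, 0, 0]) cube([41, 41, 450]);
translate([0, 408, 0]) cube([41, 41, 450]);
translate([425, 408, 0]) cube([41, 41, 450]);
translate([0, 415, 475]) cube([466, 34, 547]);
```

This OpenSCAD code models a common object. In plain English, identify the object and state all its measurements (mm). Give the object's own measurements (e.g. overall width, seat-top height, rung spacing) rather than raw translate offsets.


A chair. The seat is a 466×449×25 mm slab with its top at z = 475 mm, on four 41×41 mm corner legs (flush with the seat edges, standing on z = 0). A flat backrest 34 mm thick, 547 mm tall, spans the full seat width and rises from the seat top along its +y edge, rear face flush with the rear of the seat.


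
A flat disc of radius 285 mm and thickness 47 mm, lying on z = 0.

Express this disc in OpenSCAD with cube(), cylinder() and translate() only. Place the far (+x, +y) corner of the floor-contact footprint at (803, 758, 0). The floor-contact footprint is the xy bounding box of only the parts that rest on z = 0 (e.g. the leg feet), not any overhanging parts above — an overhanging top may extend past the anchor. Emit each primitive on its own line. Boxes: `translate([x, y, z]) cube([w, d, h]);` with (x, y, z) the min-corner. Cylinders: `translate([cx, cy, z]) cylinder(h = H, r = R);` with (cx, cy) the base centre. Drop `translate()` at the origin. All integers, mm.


translate([518, 473, 0]) cylinder(h = 47, r = 285);


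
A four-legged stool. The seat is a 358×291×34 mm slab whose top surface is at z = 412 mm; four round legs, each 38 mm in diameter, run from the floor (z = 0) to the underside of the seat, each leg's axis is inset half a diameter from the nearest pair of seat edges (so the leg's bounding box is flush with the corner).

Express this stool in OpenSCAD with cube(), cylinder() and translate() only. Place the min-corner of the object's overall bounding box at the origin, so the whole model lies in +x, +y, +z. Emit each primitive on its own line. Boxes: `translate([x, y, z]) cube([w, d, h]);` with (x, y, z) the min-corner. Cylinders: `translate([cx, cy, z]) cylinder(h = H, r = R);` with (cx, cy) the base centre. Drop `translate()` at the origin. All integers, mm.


translate([0, 0, 378]) cube([358, 291, 34]);
translate([19, 19, 0]) cylinder(h = 378, r = 19);
translate([339, 19, 0]) cylinder(h = 378, r = 19);
translate([19, 272, 0]) cylinder(h = 378, r = 19);
translate([339, 272, 0]) cylinder(h = 378, r = 19);


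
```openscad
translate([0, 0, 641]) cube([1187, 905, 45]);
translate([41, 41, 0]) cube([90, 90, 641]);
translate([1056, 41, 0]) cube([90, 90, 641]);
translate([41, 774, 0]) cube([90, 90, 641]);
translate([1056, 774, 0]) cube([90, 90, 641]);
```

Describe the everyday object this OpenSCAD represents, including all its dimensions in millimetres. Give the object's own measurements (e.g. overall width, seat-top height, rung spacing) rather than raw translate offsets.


A rectangular dining table. The top is 1187×905×45 mm with its upper surface at z = 686 mm. It stands on four 90×90 mm square legs, each inset 41 mm from the nearest pair of top edges, running from the floor to the underside of the top.


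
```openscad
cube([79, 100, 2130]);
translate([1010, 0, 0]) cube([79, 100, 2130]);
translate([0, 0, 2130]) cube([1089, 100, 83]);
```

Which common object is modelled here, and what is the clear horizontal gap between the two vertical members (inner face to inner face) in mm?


A door frame. The clear opening width is 931 mm.

Two 2130 mm tall posts with a header on top — a door frame. The left jamb is 79 mm wide at x = 0; the right jamb starts at x = 1010. The clear opening is 1010 − 79 = 931 mm.


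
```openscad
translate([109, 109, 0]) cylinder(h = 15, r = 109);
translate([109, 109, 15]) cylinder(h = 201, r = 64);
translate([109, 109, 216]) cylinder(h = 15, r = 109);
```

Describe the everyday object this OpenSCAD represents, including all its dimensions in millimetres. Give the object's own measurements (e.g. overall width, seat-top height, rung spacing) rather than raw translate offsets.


A spool: two coaxial disc flanges of radius 109 mm and thickness 15 mm, joined by a core cylinder of radius 64 mm and height 201 mm. The lower flange rests on z = 0 and the three cylinders share a vertical axis.


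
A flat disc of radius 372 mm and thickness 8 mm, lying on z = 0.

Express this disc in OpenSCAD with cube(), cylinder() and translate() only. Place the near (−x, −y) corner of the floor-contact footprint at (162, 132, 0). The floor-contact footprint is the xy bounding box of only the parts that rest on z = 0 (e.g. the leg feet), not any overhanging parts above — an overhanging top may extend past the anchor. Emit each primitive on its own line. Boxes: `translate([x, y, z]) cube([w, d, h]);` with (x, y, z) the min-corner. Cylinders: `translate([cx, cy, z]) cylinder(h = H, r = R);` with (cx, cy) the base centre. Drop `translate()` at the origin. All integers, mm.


translate([534, 504, 0]) cylinder(h = 8, r = 372);


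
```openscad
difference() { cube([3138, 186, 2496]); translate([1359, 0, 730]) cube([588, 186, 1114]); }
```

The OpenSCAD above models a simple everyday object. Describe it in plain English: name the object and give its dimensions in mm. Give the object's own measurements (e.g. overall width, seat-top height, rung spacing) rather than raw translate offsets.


A wall 3138 mm long (x), 186 mm thick (y), 2496 mm tall, with a rectangular window opening cut through it. The opening is 588 mm wide and 1114 mm tall; its sill is at z = 730 mm and its near (−x) edge is 1359 mm from the wall's −x end. The opening passes through the full wall thickness.


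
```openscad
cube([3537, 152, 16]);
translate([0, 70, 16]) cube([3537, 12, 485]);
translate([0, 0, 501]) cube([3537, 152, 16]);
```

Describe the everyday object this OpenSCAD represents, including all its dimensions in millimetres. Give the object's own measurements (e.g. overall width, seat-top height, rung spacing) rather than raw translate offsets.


An I-beam lying along x, 3537 mm long. Overall section height 517 mm. Two flanges 152 mm wide (y) and 16 mm thick, one on the floor and one at the top; a web 12 mm thick runs between them, centred on the flange width.


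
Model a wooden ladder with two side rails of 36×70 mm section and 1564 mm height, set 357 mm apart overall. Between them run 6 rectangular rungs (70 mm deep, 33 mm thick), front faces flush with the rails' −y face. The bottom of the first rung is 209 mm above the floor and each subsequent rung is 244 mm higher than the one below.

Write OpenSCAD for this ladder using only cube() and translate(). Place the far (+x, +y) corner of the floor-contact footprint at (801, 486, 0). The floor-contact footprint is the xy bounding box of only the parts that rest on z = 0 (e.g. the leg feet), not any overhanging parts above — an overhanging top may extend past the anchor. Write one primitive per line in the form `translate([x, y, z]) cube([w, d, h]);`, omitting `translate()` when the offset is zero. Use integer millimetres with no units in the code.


translate([444, 416, 0]) cube([36, 70, 1564]);
translate([765, 416, 0]) cube([36, 70, 1564]);
translate([480, 416, 209]) cube([285, 70, 33]);
translate([480, 416, 453]) cube([285, 70, 33]);
translate([480, 416, 697]) cube([285, 70, 33]);
translate([480, 416, 941]) cube([285, 70, 33]);
translate([480, 416, 1185]) cube([285, 70, 33]);
translate([480, 416, 1429]) cube([285, 70, 33]);


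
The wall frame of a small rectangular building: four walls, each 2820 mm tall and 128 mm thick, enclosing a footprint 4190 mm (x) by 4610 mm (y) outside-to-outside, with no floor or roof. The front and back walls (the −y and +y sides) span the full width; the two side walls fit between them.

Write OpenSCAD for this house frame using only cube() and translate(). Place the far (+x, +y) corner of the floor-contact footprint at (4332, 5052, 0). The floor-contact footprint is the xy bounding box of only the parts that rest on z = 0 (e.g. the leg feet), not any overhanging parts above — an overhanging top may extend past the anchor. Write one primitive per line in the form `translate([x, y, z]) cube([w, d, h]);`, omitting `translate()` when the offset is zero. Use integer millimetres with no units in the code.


translate([142, 442, 0]) cube([4190, 128, 2820]);
translate([142, 4924, 0]) cube([4190, 128, 2820]);
translate([142, 570, 0]) cube([128, 4354, 2820]);
translate([4204, 570, 0]) cube([128, 4354, 2820]);


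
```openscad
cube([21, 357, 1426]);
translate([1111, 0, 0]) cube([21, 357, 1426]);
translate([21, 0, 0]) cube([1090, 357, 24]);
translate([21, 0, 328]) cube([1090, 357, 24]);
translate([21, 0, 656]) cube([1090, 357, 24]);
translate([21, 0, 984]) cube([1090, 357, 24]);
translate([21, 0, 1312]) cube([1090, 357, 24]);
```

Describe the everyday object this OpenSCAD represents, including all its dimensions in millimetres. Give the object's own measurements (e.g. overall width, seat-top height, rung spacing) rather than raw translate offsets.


An open bookshelf. Two side panels, each 21 mm thick, 357 mm deep and 1426 mm tall, stand 1132 mm apart (outside-to-outside). Between them sit 5 shelves, each 24 mm thick and 357 mm deep, spanning the full gap between the sides. The bottom shelf rests on the floor (its underside at z = 0) and the clear gap between one shelf's top and the next shelf's underside is 304 mm.


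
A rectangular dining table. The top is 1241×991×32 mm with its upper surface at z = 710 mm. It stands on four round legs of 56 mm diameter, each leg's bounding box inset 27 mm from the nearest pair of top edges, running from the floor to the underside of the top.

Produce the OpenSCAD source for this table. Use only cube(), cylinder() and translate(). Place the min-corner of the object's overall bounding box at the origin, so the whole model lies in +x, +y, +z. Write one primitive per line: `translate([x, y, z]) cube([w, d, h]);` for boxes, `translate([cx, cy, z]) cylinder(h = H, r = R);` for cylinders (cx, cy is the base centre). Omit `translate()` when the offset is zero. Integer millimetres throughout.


translate([0, 0, 678]) cube([1241, 991, 32]);
translate([55, 55, 0]) cylinder(h = 678, r = 28);
translate([1186, 55, 0]) cylinder(h = 678, r = 28);
translate([55, 936, 0]) cylinder(h = 678, r = 28);
translate([1186, 936, 0]) cylinder(h = 678, r = 28);


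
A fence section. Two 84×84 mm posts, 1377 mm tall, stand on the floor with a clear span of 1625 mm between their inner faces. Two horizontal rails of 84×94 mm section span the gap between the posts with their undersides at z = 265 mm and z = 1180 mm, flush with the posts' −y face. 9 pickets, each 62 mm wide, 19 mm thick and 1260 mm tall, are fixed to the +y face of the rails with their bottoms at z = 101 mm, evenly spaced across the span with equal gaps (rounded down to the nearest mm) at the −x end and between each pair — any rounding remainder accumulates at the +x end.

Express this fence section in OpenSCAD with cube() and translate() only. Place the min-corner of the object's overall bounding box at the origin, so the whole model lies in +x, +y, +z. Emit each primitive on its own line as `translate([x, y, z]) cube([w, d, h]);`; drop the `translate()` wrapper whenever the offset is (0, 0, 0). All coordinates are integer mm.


cube([84, 84, 1377]);
translate([1709, 0, 0]) cube([84, 84, 1377]);
translate([84, 0, 265]) cube([1625, 84, 94]);
translate([84, 0, 1180]) cube([1625, 84, 94]);
translate([190, 84, 101]) cube([62, 19, 1260]);
translate([358, 84, 101]) cube([62, 19, 1260]);
translate([526, 84, 101]) cube([62, 19, 1260]);
translate([694, 84, 101]) cube([62, 19, 1260]);
translate([862, 84, 101]) cube([62, 19, 1260]);
translate([1030, 84, 101]) cube([62, 19, 1260]);
translate([1198, 84, 101]) cube([62, 19, 1260]);
translate([1366, 84, 101]) cube([62, 19, 1260]);
translate([1534, 84, 101]) cube([62, 19, 1260]);


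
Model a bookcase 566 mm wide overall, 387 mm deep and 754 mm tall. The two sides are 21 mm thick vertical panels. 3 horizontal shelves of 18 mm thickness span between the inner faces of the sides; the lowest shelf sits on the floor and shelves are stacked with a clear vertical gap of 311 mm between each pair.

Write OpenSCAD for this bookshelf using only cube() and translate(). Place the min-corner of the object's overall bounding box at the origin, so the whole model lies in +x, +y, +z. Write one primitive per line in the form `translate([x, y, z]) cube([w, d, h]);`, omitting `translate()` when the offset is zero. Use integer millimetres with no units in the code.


cube([21, 387, 754]);
translate([545, 0, 0]) cube([21, 387, 754]);
translate([21, 0, 0]) cube([524, 387, 18]);
translate([21, 0, 329]) cube([524, 387, 18]);
translate([21, 0, 658]) cube([524, 387, 18]);


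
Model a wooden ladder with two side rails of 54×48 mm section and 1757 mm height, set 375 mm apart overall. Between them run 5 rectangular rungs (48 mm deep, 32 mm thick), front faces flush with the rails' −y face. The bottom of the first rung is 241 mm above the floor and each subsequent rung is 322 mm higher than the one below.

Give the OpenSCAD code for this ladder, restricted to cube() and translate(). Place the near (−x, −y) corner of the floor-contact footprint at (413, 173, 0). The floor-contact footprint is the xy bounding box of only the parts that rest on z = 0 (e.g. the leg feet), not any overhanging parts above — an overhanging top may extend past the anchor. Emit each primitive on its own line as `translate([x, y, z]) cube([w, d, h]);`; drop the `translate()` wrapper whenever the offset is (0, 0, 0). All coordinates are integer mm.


translate([413, 173, 0]) cube([54, 48, 1757]);
translate([734, 173, 0]) cube([54, 48, 1757]);
translate([467, 173, 241]) cube([267, 48, 32]);
translate([467, 173, 563]) cube([267, 48, 32]);
translate([467, 173, 885]) cube([267, 48, 32]);
translate([467, 173, 1207]) cube([267, 48, 32]);
translate([467, 173, 1529]) cube([267, 48, 32]);


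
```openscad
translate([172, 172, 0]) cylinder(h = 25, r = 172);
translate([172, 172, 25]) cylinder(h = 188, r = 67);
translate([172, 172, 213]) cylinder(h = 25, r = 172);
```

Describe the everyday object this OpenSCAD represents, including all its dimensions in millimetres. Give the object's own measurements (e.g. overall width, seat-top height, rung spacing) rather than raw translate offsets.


A spool: two coaxial disc flanges of radius 172 mm and thickness 25 mm, joined by a core cylinder of radius 67 mm and height 188 mm. The lower flange rests on z = 0 and the three cylinders share a vertical axis.


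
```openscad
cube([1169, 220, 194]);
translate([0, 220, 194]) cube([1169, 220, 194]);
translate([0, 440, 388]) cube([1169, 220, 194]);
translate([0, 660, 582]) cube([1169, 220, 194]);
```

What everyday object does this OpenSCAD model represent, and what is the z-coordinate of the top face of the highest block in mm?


A staircase. The total rise is 776 mm.

4 identical blocks, each offset up and back from the previous — a staircase. Each step is 194 mm tall and there are 4 of them, so the total rise is 4 × 194 = 776 mm.


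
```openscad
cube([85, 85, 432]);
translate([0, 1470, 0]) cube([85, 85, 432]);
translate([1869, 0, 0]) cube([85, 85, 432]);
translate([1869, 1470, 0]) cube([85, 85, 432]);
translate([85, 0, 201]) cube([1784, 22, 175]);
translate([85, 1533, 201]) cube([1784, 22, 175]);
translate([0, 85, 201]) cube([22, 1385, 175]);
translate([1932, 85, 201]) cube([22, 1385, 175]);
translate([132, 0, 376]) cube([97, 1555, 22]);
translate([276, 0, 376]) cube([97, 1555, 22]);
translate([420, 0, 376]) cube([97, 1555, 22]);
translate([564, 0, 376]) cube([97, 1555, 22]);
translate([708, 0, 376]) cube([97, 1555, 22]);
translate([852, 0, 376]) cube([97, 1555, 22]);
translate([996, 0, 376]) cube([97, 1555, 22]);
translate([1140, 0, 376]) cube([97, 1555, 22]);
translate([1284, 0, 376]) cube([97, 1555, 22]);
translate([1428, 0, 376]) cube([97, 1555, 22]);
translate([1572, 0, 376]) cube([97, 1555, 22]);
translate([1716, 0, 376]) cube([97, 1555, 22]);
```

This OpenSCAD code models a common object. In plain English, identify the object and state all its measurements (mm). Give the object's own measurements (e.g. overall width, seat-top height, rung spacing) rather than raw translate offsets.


A bed frame 1954 mm long (x) by 1555 mm wide (y). Four 85×85 mm corner posts, 432 mm tall, at the corners of the footprint. Four rails of 22 mm thickness and 175 mm height run between adjacent posts with their undersides at z = 201 mm, their outer faces flush with the outside of the frame (the two x-running rails run between the posts' inner faces; the two y-running rails run between the posts' inner faces). 12 slats, each 97 mm wide (x) and 22 mm thick, lie across the top of the two x-running rails, running the full 1555 mm width of the frame in y; along x they sit between the end posts with a 47 mm gap after the −x posts and between neighbouring slats, leaving 56 mm before the +x posts.


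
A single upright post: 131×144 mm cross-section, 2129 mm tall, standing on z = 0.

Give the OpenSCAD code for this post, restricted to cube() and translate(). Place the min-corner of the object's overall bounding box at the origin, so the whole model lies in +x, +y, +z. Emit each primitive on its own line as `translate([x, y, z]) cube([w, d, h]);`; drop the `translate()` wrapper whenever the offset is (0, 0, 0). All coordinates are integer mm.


cube([131, 144, 2129]);


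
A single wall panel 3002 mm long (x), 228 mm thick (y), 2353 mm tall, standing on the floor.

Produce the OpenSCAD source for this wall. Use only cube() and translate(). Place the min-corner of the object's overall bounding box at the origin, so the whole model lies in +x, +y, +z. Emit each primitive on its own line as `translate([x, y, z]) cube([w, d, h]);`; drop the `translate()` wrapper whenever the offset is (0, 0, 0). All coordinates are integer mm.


cube([3002, 228, 2353]);


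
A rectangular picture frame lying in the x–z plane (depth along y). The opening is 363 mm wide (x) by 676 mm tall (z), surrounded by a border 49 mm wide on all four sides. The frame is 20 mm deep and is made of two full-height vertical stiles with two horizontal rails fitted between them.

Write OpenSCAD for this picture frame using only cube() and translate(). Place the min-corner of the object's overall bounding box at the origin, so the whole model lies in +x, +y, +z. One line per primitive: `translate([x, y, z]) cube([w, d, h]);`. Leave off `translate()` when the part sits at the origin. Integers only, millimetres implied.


cube([49, 20, 774]);
translate([412, 0, 0]) cube([49, 20, 774]);
translate([49, 0, 0]) cube([363, 20, 49]);
translate([49, 0, 725]) cube([363, 20, 49]);
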